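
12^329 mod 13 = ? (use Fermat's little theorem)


Fermat's little theorem: if p is prime and gcd(a,p)=1, then a^(p-1) ≡ 1 (mod p)
p = 13 is prime, gcd(12,13) = 1
Reduce exponent: 329 mod 12 = 5
So 12^329 ≡ 12^5 (mod 13)
12^5 mod 13 = 12

12^329 ≡ 12 (mod 13)


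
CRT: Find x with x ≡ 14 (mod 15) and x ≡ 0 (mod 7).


m₁ = 15, m₂ = 7, gcd = 1, so CRT applies. M = m₁·m₂ = 105
Let M₁ = M/m₁ = 7, M₂ = M/m₂ = 15
Find y₁ ≡ M₁⁻¹ (mod m₁): 7⁻¹ ≡ 13 (mod 15)
Find y₂ ≡ M₂⁻¹ (mod m₂): 15⁻¹ ≡ 1 (mod 7)
x = a₁·M₁·y₁ + a₂·M₂·y₂ = 14·7·13 + 0·15·1 = 1274
Reduce mod 105: x ≡ 14
Check: 14 mod 15 = 14 ✓, 14 mod 7 = 0 ✓

x ≡ 14 (mod 105)


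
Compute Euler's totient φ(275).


Factor n: 275 = 5^2 × 11
φ(n) = n · ∏(1 - 1/p) over distinct primes p | n
φ(275) = 275 · (1 - 1/5) · (1 - 1/11) = 200

φ(275) = 200


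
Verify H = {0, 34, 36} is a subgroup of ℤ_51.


Subgroup test for H = {0, 34, 36} in (ℤ_51, +):
(1) 0 ∈ H? Yes
(2) Closure: for all a,b ∈ H, (a+b) mod 51 ∈ H? No  [counterexample: 34 + 34 = 17 ∉ H]
(3) Inverses: for all a ∈ H, -a mod 51 ∈ H? No

No, H is not a subgroup of ℤ_51


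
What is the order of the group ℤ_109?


ℤ_n has n elements.

|ℤ_109| = 109


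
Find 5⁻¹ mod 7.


Use the extended Euclidean algorithm to write 1 = 5·s + 7·t; then s mod 7 is the inverse.
Euclidean algorithm:
  5 = 0·7 + 5
  7 = 1·5 + 2
  5 = 2·2 + 1
  2 = 2·1 + 0
gcd(5,7) = 1
Back-substitution gives: 5·(3) + 7·(-2) = 1
So 5⁻¹ ≡ 3 ≡ 3 (mod 7)
Check: 5 × 3 = 15 ≡ 1 (mod 7) ✓

5⁻¹ ≡ 3 (mod 7)


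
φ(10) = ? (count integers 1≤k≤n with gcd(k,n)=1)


φ(n) = count of k ∈ {1,...,n} with gcd(k,n)=1
Coprimes to 10: {1, 3, 7, 9}
Count: 4

φ(10) = 4


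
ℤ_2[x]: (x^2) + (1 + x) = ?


Add coefficients mod 2:
x^0: 0 + 1 = 1 (mod 2)
x^1: 0 + 1 = 1 (mod 2)
x^2: 1 + 0 = 1 (mod 2)
Result: 1 + x + x^2

f + g = 1 + x + x^2


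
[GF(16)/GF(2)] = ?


GF(16) = GF(2^4), so the extension degree is 4

[GF(16)/GF(2)] = 4


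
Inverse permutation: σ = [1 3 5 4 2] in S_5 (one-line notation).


To find σ⁻¹, swap domain and range:
σ(1) = 1 → σ⁻¹(1) = 1
σ(2) = 3 → σ⁻¹(3) = 2
σ(3) = 5 → σ⁻¹(5) = 3
σ(4) = 4 → σ⁻¹(4) = 4
σ(5) = 2 → σ⁻¹(2) = 5

σ⁻¹ = [1 5 2 4 3]


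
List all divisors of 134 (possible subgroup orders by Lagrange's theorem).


Lagrange's theorem: |H| divides |G|
|G| = 134
Divisors of 134: 1, 2, 67, 134

Possible subgroup orders: {1, 2, 67, 134}


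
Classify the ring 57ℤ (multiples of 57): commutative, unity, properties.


57ℤ is a commutative ring under +,× but has no multiplicative identity (1 ∉ 57ℤ); it has no zero divisors, but without unity it is not an integral domain
Commutative: Yes
Integral domain: No
Has unity: No

57ℤ (multiples of 57): Commutative=Yes, Unity=No


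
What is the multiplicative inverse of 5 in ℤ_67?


Use the extended Euclidean algorithm to write 1 = 5·s + 67·t; then s mod 67 is the inverse.
Euclidean algorithm:
  5 = 0·67 + 5
  67 = 13·5 + 2
  5 = 2·2 + 1
  2 = 2·1 + 0
gcd(5,67) = 1
Back-substitution gives: 5·(27) + 67·(-2) = 1
So 5⁻¹ ≡ 27 ≡ 27 (mod 67)
Check: 5 × 27 = 135 ≡ 1 (mod 67) ✓

5⁻¹ ≡ 27 (mod 67)


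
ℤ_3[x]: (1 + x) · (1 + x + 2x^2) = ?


Expand and collect like terms; reduce coefficients mod 3:
x^0: 1·1 = 1 ≡ 1 (mod 3)
x^1: 1·1 + 1·1 = 2 ≡ 2 (mod 3)
x^2: 1·2 + 1·1 = 3 ≡ 0 (mod 3)
x^3: 1·2 = 2 ≡ 2 (mod 3)
Result: 1 + 2x + 2x^3

f · g = 1 + 2x + 2x^3


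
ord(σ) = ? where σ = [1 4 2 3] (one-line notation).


Cycle decomposition: (2 4 3)
Cycle lengths: 3
Order = lcm(3) = 3

ord(σ) = 3


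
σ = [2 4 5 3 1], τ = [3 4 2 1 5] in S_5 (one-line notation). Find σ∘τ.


σ∘τ: apply τ first, then σ
1 →τ 3 →σ 5
2 →τ 4 →σ 3
3 →τ 2 →σ 4
4 →τ 1 →σ 2
5 →τ 5 →σ 1

σ∘τ = [5 3 4 2 1]


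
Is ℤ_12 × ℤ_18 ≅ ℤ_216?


Comparing ℤ_12 × ℤ_18 and ℤ_216:
gcd(12,18) = 6 ≠ 1. Max element order in ℤ_12×ℤ_18 is lcm(12,18) = 36 < 216, so it has no element of order 216

No, ℤ_12 × ℤ_18 ≇ ℤ_216


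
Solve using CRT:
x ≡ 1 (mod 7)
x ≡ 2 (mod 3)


m₁ = 7, m₂ = 3, gcd = 1, so CRT applies. M = m₁·m₂ = 21
Let M₁ = M/m₁ = 3, M₂ = M/m₂ = 7
Find y₁ ≡ M₁⁻¹ (mod m₁): 3⁻¹ ≡ 5 (mod 7)
Find y₂ ≡ M₂⁻¹ (mod m₂): 7⁻¹ ≡ 1 (mod 3)
x = a₁·M₁·y₁ + a₂·M₂·y₂ = 1·3·5 + 2·7·1 = 29
Reduce mod 21: x ≡ 8
Check: 8 mod 7 = 1 ✓, 8 mod 3 = 2 ✓

x ≡ 8 (mod 21)


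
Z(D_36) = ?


Z(G) = {g ∈ G | gx = xg for all x ∈ G}
For even n, Z(D_n) = {e, r^(n/2)}: the 180° rotation r^18 commutes with every reflection and rotation

Z(D_36) = {e, r^18}


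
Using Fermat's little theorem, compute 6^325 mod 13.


Fermat's little theorem: if p is prime and gcd(a,p)=1, then a^(p-1) ≡ 1 (mod p)
p = 13 is prime, gcd(6,13) = 1
Reduce exponent: 325 mod 12 = 1
So 6^325 ≡ 6^1 (mod 13)
6^1 mod 13 = 6

6^325 ≡ 6 (mod 13)


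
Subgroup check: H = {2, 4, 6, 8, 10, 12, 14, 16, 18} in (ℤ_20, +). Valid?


Subgroup test for H = {2, 4, 6, 8, 10, 12, 14, 16, 18} in (ℤ_20, +):
(1) 0 ∈ H? No
(2) Closure: for all a,b ∈ H, (a+b) mod 20 ∈ H? No  [counterexample: 2 + 18 = 0 ∉ H]
(3) Inverses: for all a ∈ H, -a mod 20 ∈ H? Yes

No, H is not a subgroup of ℤ_20


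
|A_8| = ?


|A_n| = n!/2 (even permutations)
|A_8| = 8!/2 = 40320/2 = 20160

|A_8| = 20160


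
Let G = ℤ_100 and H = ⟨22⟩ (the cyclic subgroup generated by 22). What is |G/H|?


|⟨22⟩| = n / gcd(22, 100) = 100 / 2 = 50
H is normal (ℤ_100 is abelian).
|G/H| = |G| / |H| = 100 / 50 = 2

|G/H| = 2


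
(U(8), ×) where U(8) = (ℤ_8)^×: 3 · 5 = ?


Operation: multiplication mod 8
3 · 5 = (a × b) mod 8 with a = 3, b = 5

3 · 5 = 7


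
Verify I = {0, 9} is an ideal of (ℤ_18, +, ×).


Check ideal conditions for I = {0, 9} in ℤ_18:
(1) I is an additive subgroup? Yes
(2) For r ∈ ℤ_18 and a ∈ I: r·a ∈ I? Yes

Yes, I is an ideal of ℤ_18


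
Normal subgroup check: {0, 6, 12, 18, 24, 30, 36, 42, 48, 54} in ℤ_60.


H = {0, 6, 12, 18, 24, 30, 36, 42, 48, 54} in ℤ_60
ℤ_60 is abelian; every subgroup of an abelian group is normal

Yes, normal subgroup


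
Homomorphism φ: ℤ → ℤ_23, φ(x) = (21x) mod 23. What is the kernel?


Kernel = preimage of identity
ker(φ) = {x ∈ ℤ : 21x ≡ 0 (mod 23)}. gcd(21,23) = 1, so 21x ≡ 0 (mod 23) ⟺ x ≡ 0 (mod 23/1 = 23). Hence ker(φ) = 23ℤ

ker(φ) = 23ℤ


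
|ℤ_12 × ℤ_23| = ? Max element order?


|ℤ_12 × ℤ_23| = 12 × 23 = 276
Max element order = lcm(12,23) = 276
Cyclic? Yes (gcd=1)

|ℤ_12×ℤ_23| = 276, max element order = 276


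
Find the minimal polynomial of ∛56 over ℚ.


∛56 satisfies x³ - 56 = 0, irreducible over ℚ (no rational root; 56 is not a perfect cube)

Minimal polynomial: x³ - 56


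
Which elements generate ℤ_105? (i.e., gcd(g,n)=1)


g generates ℤ_n iff gcd(g,n) = 1
Prime factors of 105: 3, 5, 7
Generators are g ∈ {1,...,104} not divisible by any of these primes.
Generators: {1, 2, 4, 8, 11, 13, 16, 17, 19, 22, 23, 26, 29, 31, 32, 34, 37, 38, 41, 43, 44, 46, 47, 52, 53, 58, 59, 61, 62, 64, 67, 68, 71, 73, 74, 76, 79, 82, 83, 86, 88, 89, 92, 94, 97, 101, 103, 104}
Number of generators = φ(105) = 48

Generators of ℤ_105 = {1, 2, 4, 8, 11, 13, 16, 17, 19, 22, 23, 26, 29, 31, 32, 34, 37, 38, 41, 43, 44, 46, 47, 52, 53, 58, 59, 61, 62, 64, 67, 68, 71, 73, 74, 76, 79, 82, 83, 86, 88, 89, 92, 94, 97, 101, 103, 104}


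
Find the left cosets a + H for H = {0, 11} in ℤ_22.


H = {0, 11}, |H| = 2
Number of cosets = |G|/|H| = 22/2 = 11
0 + H = {0, 11}
1 + H = {1, 12}
2 + H = {2, 13}
3 + H = {3, 14}
4 + H = {4, 15}
5 + H = {5, 16}
6 + H = {6, 17}
7 + H = {7, 18}
8 + H = {8, 19}
9 + H = {9, 20}
10 + H = {10, 21}

Cosets: 0+H={0,11}; 1+H={1,12}; 2+H={2,13}; 3+H={3,14}; 4+H={4,15}; 5+H={5,16}; 6+H={6,17}; 7+H={7,18}; 8+H={8,19}; 9+H={9,20}; 10+H={10,21}


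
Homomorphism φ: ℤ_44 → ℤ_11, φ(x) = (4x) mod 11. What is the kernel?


Kernel = preimage of identity
ker(φ) = {x ∈ ℤ_44 : 4x ≡ 0 (mod 11)}. Since 11 | 44, φ is well-defined. The kernel is the cyclic subgroup ⟨11⟩ of ℤ_44 (order 4), i.e. {0, 11, 22, 33}

ker(φ) = {0, 11, 22, 33}


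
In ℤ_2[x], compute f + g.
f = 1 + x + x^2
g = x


Add coefficients mod 2:
x^0: 1 + 0 = 1 (mod 2)
x^1: 1 + 1 = 0 (mod 2)
x^2: 1 + 0 = 1 (mod 2)
Result: 1 + x^2

f + g = 1 + x^2


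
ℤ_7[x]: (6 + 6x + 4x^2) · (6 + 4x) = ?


Expand and collect like terms; reduce coefficients mod 7:
x^0: 6·6 = 36 ≡ 1 (mod 7)
x^1: 6·4 + 6·6 = 60 ≡ 4 (mod 7)
x^2: 6·4 + 4·6 = 48 ≡ 6 (mod 7)
x^3: 4·4 = 16 ≡ 2 (mod 7)
Result: 1 + 4x + 6x^2 + 2x^3

f · g = 1 + 4x + 6x^2 + 2x^3


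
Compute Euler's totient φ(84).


Factor n: 84 = 2^2 × 3 × 7
φ(n) = n · ∏(1 - 1/p) over distinct primes p | n
φ(84) = 84 · (1 - 1/2) · (1 - 1/3) · (1 - 1/7) = 24

φ(84) = 24


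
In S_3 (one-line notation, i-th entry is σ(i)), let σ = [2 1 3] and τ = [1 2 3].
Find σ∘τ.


σ∘τ: apply τ first, then σ
1 →τ 1 →σ 2
2 →τ 2 →σ 1
3 →τ 3 →σ 3

σ∘τ = [2 1 3]


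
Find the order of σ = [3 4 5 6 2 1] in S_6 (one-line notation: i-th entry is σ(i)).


Cycle decomposition: (1 3 5 2 4 6)
Cycle lengths: 6
Order = lcm(6) = 6

ord(σ) = 6


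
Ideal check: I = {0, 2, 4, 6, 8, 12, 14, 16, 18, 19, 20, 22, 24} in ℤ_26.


Check ideal conditions for I = {0, 2, 4, 6, 8, 12, 14, 16, 18, 19, 20, 22, 24} in ℤ_26:
(1) I is an additive subgroup? No
(2) For r ∈ ℤ_26 and a ∈ I: r·a ∈ I? No  [counterexample: r=2, a=18, r·a mod 26 = 10 ∉ I]

No, I is not an ideal of ℤ_26


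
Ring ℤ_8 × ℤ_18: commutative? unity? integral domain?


Direct product ring; commutative with unity (1,1); but (1,0)·(0,1) = (0,0) gives zero divisors, so not an integral domain
Commutative: Yes
Integral domain: No
Has unity: Yes

ℤ_8 × ℤ_18: Commutative=Yes, Unity=Yes


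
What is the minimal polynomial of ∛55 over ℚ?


∛55 satisfies x³ - 55 = 0, irreducible over ℚ (no rational root; 55 is not a perfect cube)

Minimal polynomial: x³ - 55


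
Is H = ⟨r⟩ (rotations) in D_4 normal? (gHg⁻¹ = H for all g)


H = ⟨r⟩ (rotations) in D_4
The rotation subgroup ⟨r⟩ has index 2 in D_4, so it is normal

Yes, normal subgroup


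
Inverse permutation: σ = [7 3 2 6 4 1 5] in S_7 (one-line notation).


To find σ⁻¹, swap domain and range:
σ(1) = 7 → σ⁻¹(7) = 1
σ(2) = 3 → σ⁻¹(3) = 2
σ(3) = 2 → σ⁻¹(2) = 3
σ(4) = 6 → σ⁻¹(6) = 4
σ(5) = 4 → σ⁻¹(4) = 5
σ(6) = 1 → σ⁻¹(1) = 6
σ(7) = 5 → σ⁻¹(5) = 7

σ⁻¹ = [6 3 2 5 7 4 1]


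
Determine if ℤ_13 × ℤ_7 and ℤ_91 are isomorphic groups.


Comparing ℤ_13 × ℤ_7 and ℤ_91:
gcd(13,7) = 1, so ℤ_13 × ℤ_7 ≅ ℤ_91 (CRT)

Yes, ℤ_13 × ℤ_7 ≅ ℤ_91


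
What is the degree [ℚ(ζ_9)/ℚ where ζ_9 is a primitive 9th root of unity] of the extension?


[ℚ(ζ_n):ℚ] = deg Φ_n(x) = φ(n). Here φ(9) = 6

[ℚ(ζ_9)/ℚ where ζ_9 is a primitive 9th root of unity] = 6


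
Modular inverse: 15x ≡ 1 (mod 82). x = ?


Use the extended Euclidean algorithm to write 1 = 15·s + 82·t; then s mod 82 is the inverse.
Euclidean algorithm:
  15 = 0·82 + 15
  82 = 5·15 + 7
  15 = 2·7 + 1
  7 = 7·1 + 0
gcd(15,82) = 1
Back-substitution gives: 15·(11) + 82·(-2) = 1
So 15⁻¹ ≡ 11 ≡ 11 (mod 82)
Check: 15 × 11 = 165 ≡ 1 (mod 82) ✓

15⁻¹ ≡ 11 (mod 82)


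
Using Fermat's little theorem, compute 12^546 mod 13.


Fermat's little theorem: if p is prime and gcd(a,p)=1, then a^(p-1) ≡ 1 (mod p)
p = 13 is prime, gcd(12,13) = 1
Reduce exponent: 546 mod 12 = 6
So 12^546 ≡ 12^6 (mod 13)
12^6 mod 13 = 1

12^546 ≡ 1 (mod 13)


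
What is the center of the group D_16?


Z(G) = {g ∈ G | gx = xg for all x ∈ G}
For even n, Z(D_n) = {e, r^(n/2)}: the 180° rotation r^8 commutes with every reflection and rotation

Z(D_16) = {e, r^8}


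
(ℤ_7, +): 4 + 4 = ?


Operation: addition mod 7
4 + 4 = (a + b) mod 7 with a = 4, b = 4

4 + 4 = 1


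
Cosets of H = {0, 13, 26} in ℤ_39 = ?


H = {0, 13, 26}, |H| = 3
Number of cosets = |G|/|H| = 39/3 = 13
0 + H = {0, 13, 26}
1 + H = {1, 14, 27}
2 + H = {2, 15, 28}
3 + H = {3, 16, 29}
4 + H = {4, 17, 30}
5 + H = {5, 18, 31}
6 + H = {6, 19, 32}
7 + H = {7, 20, 33}
8 + H = {8, 21, 34}
9 + H = {9, 22, 35}
10 + H = {10, 23, 36}
11 + H = {11, 24, 37}
12 + H = {12, 25, 38}

Cosets: 0+H={0,13,26}; 1+H={1,14,27}; 2+H={2,15,28}; 3+H={3,16,29}; 4+H={4,17,30}; 5+H={5,18,31}; 6+H={6,19,32}; 7+H={7,20,33}; 8+H={8,21,34}; 9+H={9,22,35}; 10+H={10,23,36}; 11+H={11,24,37}; 12+H={12,25,38}


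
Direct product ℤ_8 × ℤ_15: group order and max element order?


|ℤ_8 × ℤ_15| = 8 × 15 = 120
Max element order = lcm(8,15) = 120
Cyclic? Yes (gcd=1)

|ℤ_8×ℤ_15| = 120, max element order = 120


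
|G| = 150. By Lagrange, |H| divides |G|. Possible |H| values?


Lagrange's theorem: |H| divides |G|
|G| = 150
Divisors of 150: 1, 2, 3, 5, 6, 10, 15, 25, 30, 50, 75, 150

Possible subgroup orders: {1, 2, 3, 5, 6, 10, 15, 25, 30, 50, 75, 150}


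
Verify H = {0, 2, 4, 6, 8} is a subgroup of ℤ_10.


Subgroup test for H = {0, 2, 4, 6, 8} in (ℤ_10, +):
(1) 0 ∈ H? Yes
(2) Closure: for all a,b ∈ H, (a+b) mod 10 ∈ H? Yes
(3) Inverses: for all a ∈ H, -a mod 10 ∈ H? Yes

Yes, H is a subgroup of ℤ_10


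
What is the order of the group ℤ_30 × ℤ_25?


|A × B| = |A| · |B|
|ℤ_30 × ℤ_25| = 30 × 25 = 750

|ℤ_30 × ℤ_25| = 750


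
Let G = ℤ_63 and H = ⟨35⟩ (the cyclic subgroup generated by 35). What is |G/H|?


|⟨35⟩| = n / gcd(35, 63) = 63 / 7 = 9
H is normal (ℤ_63 is abelian).
|G/H| = |G| / |H| = 63 / 9 = 7

|G/H| = 7


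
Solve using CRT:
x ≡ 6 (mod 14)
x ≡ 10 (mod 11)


m₁ = 14, m₂ = 11, gcd = 1, so CRT applies. M = m₁·m₂ = 154
Let M₁ = M/m₁ = 11, M₂ = M/m₂ = 14
Find y₁ ≡ M₁⁻¹ (mod m₁): 11⁻¹ ≡ 9 (mod 14)
Find y₂ ≡ M₂⁻¹ (mod m₂): 14⁻¹ ≡ 4 (mod 11)
x = a₁·M₁·y₁ + a₂·M₂·y₂ = 6·11·9 + 10·14·4 = 1154
Reduce mod 154: x ≡ 76
Check: 76 mod 14 = 6 ✓, 76 mod 11 = 10 ✓

x ≡ 76 (mod 154)


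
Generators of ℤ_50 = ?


g generates ℤ_n iff gcd(g,n) = 1
Prime factors of 50: 2, 5
Generators are g ∈ {1,...,49} not divisible by any of these primes.
Generators: {1, 3, 7, 9, 11, 13, 17, 19, 21, 23, 27, 29, 31, 33, 37, 39, 41, 43, 47, 49}
Number of generators = φ(50) = 20

Generators of ℤ_50 = {1, 3, 7, 9, 11, 13, 17, 19, 21, 23, 27, 29, 31, 33, 37, 39, 41, 43, 47, 49}


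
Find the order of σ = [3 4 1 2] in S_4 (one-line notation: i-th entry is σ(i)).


Cycle decomposition: (1 3) (2 4)
Cycle lengths: 2, 2
Order = lcm(2, 2) = 2

ord(σ) = 2


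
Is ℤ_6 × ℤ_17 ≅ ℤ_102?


Comparing ℤ_6 × ℤ_17 and ℤ_102:
gcd(6,17) = 1, so ℤ_6 × ℤ_17 ≅ ℤ_102 (CRT)

Yes, ℤ_6 × ℤ_17 ≅ ℤ_102


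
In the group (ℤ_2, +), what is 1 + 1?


Operation: addition mod 2
1 + 1 = (a + b) mod 2 with a = 1, b = 1

1 + 1 = 0


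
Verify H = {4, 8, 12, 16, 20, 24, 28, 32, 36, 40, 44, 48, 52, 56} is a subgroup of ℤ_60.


Subgroup test for H = {4, 8, 12, 16, 20, 24, 28, 32, 36, 40, 44, 48, 52, 56} in (ℤ_60, +):
(1) 0 ∈ H? No
(2) Closure: for all a,b ∈ H, (a+b) mod 60 ∈ H? No  [counterexample: 4 + 56 = 0 ∉ H]
(3) Inverses: for all a ∈ H, -a mod 60 ∈ H? Yes

No, H is not a subgroup of ℤ_60


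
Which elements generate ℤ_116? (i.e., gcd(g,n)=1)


g generates ℤ_n iff gcd(g,n) = 1
Prime factors of 116: 2, 29
Generators are g ∈ {1,...,115} not divisible by any of these primes.
Generators: {1, 3, 5, 7, 9, 11, 13, 15, 17, 19, 21, 23, 25, 27, 31, 33, 35, 37, 39, 41, 43, 45, 47, 49, 51, 53, 55, 57, 59, 61, 63, 65, 67, 69, 71, 73, 75, 77, 79, 81, 83, 85, 89, 91, 93, 95, 97, 99, 101, 103, 105, 107, 109, 111, 113, 115}
Number of generators = φ(116) = 56

Generators of ℤ_116 = {1, 3, 5, 7, 9, 11, 13, 15, 17, 19, 21, 23, 25, 27, 31, 33, 35, 37, 39, 41, 43, 45, 47, 49, 51, 53, 55, 57, 59, 61, 63, 65, 67, 69, 71, 73, 75, 77, 79, 81, 83, 85, 89, 91, 93, 95, 97, 99, 101, 103, 105, 107, 109, 111, 113, 115}


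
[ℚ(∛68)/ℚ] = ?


∛68 has minimal polynomial x³ - 68 (irreducible over ℚ since 68 is not a perfect cube)

[ℚ(∛68)/ℚ] = 3


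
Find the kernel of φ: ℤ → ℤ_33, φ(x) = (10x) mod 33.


Kernel = preimage of identity
ker(φ) = {x ∈ ℤ : 10x ≡ 0 (mod 33)}. gcd(10,33) = 1, so 10x ≡ 0 (mod 33) ⟺ x ≡ 0 (mod 33/1 = 33). Hence ker(φ) = 33ℤ

ker(φ) = 33ℤ


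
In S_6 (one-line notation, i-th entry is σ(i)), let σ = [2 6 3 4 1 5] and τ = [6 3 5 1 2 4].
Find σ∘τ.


σ∘τ: apply τ first, then σ
1 →τ 6 →σ 5
2 →τ 3 →σ 3
3 →τ 5 →σ 1
4 →τ 1 →σ 2
5 →τ 2 →σ 6
6 →τ 4 →σ 4

σ∘τ = [5 3 1 2 6 4]


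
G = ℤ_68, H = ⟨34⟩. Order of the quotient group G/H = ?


|⟨34⟩| = n / gcd(34, 68) = 68 / 34 = 2
H is normal (ℤ_68 is abelian).
|G/H| = |G| / |H| = 68 / 2 = 34

|G/H| = 34


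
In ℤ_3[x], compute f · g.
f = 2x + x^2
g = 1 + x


Expand and collect like terms; reduce coefficients mod 3:
x^0: 0·1 = 0 ≡ 0 (mod 3)
x^1: 0·1 + 2·1 = 2 ≡ 2 (mod 3)
x^2: 2·1 + 1·1 = 3 ≡ 0 (mod 3)
x^3: 1·1 = 1 ≡ 1 (mod 3)
Result: 2x + x^3

f · g = 2x + x^3


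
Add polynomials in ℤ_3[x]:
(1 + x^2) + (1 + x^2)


Add coefficients mod 3:
x^0: 1 + 1 = 2 (mod 3)
x^1: 0 + 0 = 0 (mod 3)
x^2: 1 + 1 = 2 (mod 3)
Result: 2 + 2x^2

f + g = 2 + 2x^2


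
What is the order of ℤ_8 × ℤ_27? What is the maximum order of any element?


|ℤ_8 × ℤ_27| = 8 × 27 = 216
Max element order = lcm(8,27) = 216
Cyclic? Yes (gcd=1)

|ℤ_8×ℤ_27| = 216, max element order = 216


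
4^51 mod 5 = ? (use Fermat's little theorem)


Fermat's little theorem: if p is prime and gcd(a,p)=1, then a^(p-1) ≡ 1 (mod p)
p = 5 is prime, gcd(4,5) = 1
Reduce exponent: 51 mod 4 = 3
So 4^51 ≡ 4^3 (mod 5)
4^3 mod 5 = 4

4^51 ≡ 4 (mod 5)


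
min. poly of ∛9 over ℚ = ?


∛9 satisfies x³ - 9 = 0, irreducible over ℚ (no rational root; 9 is not a perfect cube)

Minimal polynomial: x³ - 9


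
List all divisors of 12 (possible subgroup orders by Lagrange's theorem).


Lagrange's theorem: |H| divides |G|
|G| = 12
Divisors of 12: 1, 2, 3, 4, 6, 12

Possible subgroup orders: {1, 2, 3, 4, 6, 12}


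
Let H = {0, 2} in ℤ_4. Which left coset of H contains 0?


0 + H = {0 + h (mod 4) : h ∈ H}
0+0=0, 0+2=2

0 + H = {0, 2}


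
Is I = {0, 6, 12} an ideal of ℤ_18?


Check ideal conditions for I = {0, 6, 12} in ℤ_18:
(1) I is an additive subgroup? Yes
(2) For r ∈ ℤ_18 and a ∈ I: r·a ∈ I? Yes

Yes, I is an ideal of ℤ_18


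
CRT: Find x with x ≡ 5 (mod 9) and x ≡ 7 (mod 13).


m₁ = 9, m₂ = 13, gcd = 1, so CRT applies. M = m₁·m₂ = 117
Let M₁ = M/m₁ = 13, M₂ = M/m₂ = 9
Find y₁ ≡ M₁⁻¹ (mod m₁): 13⁻¹ ≡ 7 (mod 9)
Find y₂ ≡ M₂⁻¹ (mod m₂): 9⁻¹ ≡ 3 (mod 13)
x = a₁·M₁·y₁ + a₂·M₂·y₂ = 5·13·7 + 7·9·3 = 644
Reduce mod 117: x ≡ 59
Check: 59 mod 9 = 5 ✓, 59 mod 13 = 7 ✓

x ≡ 59 (mod 117)


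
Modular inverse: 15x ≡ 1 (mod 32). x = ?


Use the extended Euclidean algorithm to write 1 = 15·s + 32·t; then s mod 32 is the inverse.
Euclidean algorithm:
  15 = 0·32 + 15
  32 = 2·15 + 2
  15 = 7·2 + 1
  2 = 2·1 + 0
gcd(15,32) = 1
Back-substitution gives: 15·(15) + 32·(-7) = 1
So 15⁻¹ ≡ 15 ≡ 15 (mod 32)
Check: 15 × 15 = 225 ≡ 1 (mod 32) ✓

15⁻¹ ≡ 15 (mod 32)


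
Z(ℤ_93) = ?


Z(G) = {g ∈ G | gx = xg for all x ∈ G}
ℤ_93 is abelian, so Z(G) = G

Z(ℤ_93) = ℤ_93


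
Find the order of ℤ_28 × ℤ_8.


|A × B| = |A| · |B|
|ℤ_28 × ℤ_8| = 28 × 8 = 224

|ℤ_28 × ℤ_8| = 224


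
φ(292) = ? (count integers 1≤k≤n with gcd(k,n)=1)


Factor n: 292 = 2^2 × 73
φ(n) = n · ∏(1 - 1/p) over distinct primes p | n
φ(292) = 292 · (1 - 1/2) · (1 - 1/73) = 144

φ(292) = 144


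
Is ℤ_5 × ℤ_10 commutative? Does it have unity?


Direct product ring; commutative with unity (1,1); but (1,0)·(0,1) = (0,0) gives zero divisors, so not an integral domain
Commutative: Yes
Integral domain: No
Has unity: Yes

ℤ_5 × ℤ_10: Commutative=Yes, Unity=Yes


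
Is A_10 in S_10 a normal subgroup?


H = A_10 in S_10
A_10 has index 2 in S_10, and every subgroup of index 2 is normal

Yes, normal subgroup


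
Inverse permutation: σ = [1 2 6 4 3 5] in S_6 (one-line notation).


To find σ⁻¹, swap domain and range:
σ(1) = 1 → σ⁻¹(1) = 1
σ(2) = 2 → σ⁻¹(2) = 2
σ(3) = 6 → σ⁻¹(6) = 3
σ(4) = 4 → σ⁻¹(4) = 4
σ(5) = 3 → σ⁻¹(3) = 5
σ(6) = 5 → σ⁻¹(5) = 6

σ⁻¹ = [1 2 5 4 6 3]


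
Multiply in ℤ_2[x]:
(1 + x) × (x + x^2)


Expand and collect like terms; reduce coefficients mod 2:
x^0: 1·0 = 0 ≡ 0 (mod 2)
x^1: 1·1 + 1·0 = 1 ≡ 1 (mod 2)
x^2: 1·1 + 1·1 = 2 ≡ 0 (mod 2)
x^3: 1·1 = 1 ≡ 1 (mod 2)
Result: x + x^3

f · g = x + x^3


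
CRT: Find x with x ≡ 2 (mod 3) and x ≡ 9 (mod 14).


m₁ = 3, m₂ = 14, gcd = 1, so CRT applies. M = m₁·m₂ = 42
Let M₁ = M/m₁ = 14, M₂ = M/m₂ = 3
Find y₁ ≡ M₁⁻¹ (mod m₁): 14⁻¹ ≡ 2 (mod 3)
Find y₂ ≡ M₂⁻¹ (mod m₂): 3⁻¹ ≡ 5 (mod 14)
x = a₁·M₁·y₁ + a₂·M₂·y₂ = 2·14·2 + 9·3·5 = 191
Reduce mod 42: x ≡ 23
Check: 23 mod 3 = 2 ✓, 23 mod 14 = 9 ✓

x ≡ 23 (mod 42)


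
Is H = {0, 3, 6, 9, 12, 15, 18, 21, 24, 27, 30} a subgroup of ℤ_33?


Subgroup test for H = {0, 3, 6, 9, 12, 15, 18, 21, 24, 27, 30} in (ℤ_33, +):
(1) 0 ∈ H? Yes
(2) Closure: for all a,b ∈ H, (a+b) mod 33 ∈ H? Yes
(3) Inverses: for all a ∈ H, -a mod 33 ∈ H? Yes

Yes, H is a subgroup of ℤ_33


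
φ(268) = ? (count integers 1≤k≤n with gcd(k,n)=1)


Factor n: 268 = 2^2 × 67
φ(n) = n · ∏(1 - 1/p) over distinct primes p | n
φ(268) = 268 · (1 - 1/2) · (1 - 1/67) = 132

φ(268) = 132


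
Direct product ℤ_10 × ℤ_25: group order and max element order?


|ℤ_10 × ℤ_25| = 10 × 25 = 250
Max element order = lcm(10,25) = 50
Cyclic? No (gcd=5)

|ℤ_10×ℤ_25| = 250, max element order = 50


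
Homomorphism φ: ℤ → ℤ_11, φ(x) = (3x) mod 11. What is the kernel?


Kernel = preimage of identity
ker(φ) = {x ∈ ℤ : 3x ≡ 0 (mod 11)}. gcd(3,11) = 1, so 3x ≡ 0 (mod 11) ⟺ x ≡ 0 (mod 11/1 = 11). Hence ker(φ) = 11ℤ

ker(φ) = 11ℤ


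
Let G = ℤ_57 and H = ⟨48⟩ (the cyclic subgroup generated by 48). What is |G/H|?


|⟨48⟩| = n / gcd(48, 57) = 57 / 3 = 19
H is normal (ℤ_57 is abelian).
|G/H| = |G| / |H| = 57 / 19 = 3

|G/H| = 3


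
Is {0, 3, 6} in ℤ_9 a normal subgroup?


H = {0, 3, 6} in ℤ_9
ℤ_9 is abelian; every subgroup of an abelian group is normal

Yes, normal subgroup


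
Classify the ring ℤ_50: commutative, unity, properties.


ℤ_50 is a commutative ring with unity 1; 50 = 2×25 is composite, so 2·25 ≡ 0 gives zero divisors (not an integral domain)
Commutative: Yes
Integral domain: No
Has unity: Yes

ℤ_50: Commutative=Yes, Unity=Yes


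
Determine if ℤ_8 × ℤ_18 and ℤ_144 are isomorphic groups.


Comparing ℤ_8 × ℤ_18 and ℤ_144:
gcd(8,18) = 2 ≠ 1. Max element order in ℤ_8×ℤ_18 is lcm(8,18) = 72 < 144, so it has no element of order 144

No, ℤ_8 × ℤ_18 ≇ ℤ_144


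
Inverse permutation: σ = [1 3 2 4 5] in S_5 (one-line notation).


To find σ⁻¹, swap domain and range:
σ(1) = 1 → σ⁻¹(1) = 1
σ(2) = 3 → σ⁻¹(3) = 2
σ(3) = 2 → σ⁻¹(2) = 3
σ(4) = 4 → σ⁻¹(4) = 4
σ(5) = 5 → σ⁻¹(5) = 5

σ⁻¹ = [1 3 2 4 5]


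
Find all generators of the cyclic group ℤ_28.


g generates ℤ_n iff gcd(g,n) = 1
Prime factors of 28: 2, 7
Generators are g ∈ {1,...,27} not divisible by any of these primes.
Generators: {1, 3, 5, 9, 11, 13, 15, 17, 19, 23, 25, 27}
Number of generators = φ(28) = 12

Generators of ℤ_28 = {1, 3, 5, 9, 11, 13, 15, 17, 19, 23, 25, 27}


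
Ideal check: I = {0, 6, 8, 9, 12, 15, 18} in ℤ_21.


Check ideal conditions for I = {0, 6, 8, 9, 12, 15, 18} in ℤ_21:
(1) I is an additive subgroup? No
(2) For r ∈ ℤ_21 and a ∈ I: r·a ∈ I? No  [counterexample: r=2, a=8, r·a mod 21 = 16 ∉ I]

No, I is not an ideal of ℤ_21


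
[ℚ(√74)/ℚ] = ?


√74 has minimal polynomial x² - 74 (irreducible over ℚ since 74 is squarefree)

[ℚ(√74)/ℚ] = 2


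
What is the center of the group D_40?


Z(G) = {g ∈ G | gx = xg for all x ∈ G}
For even n, Z(D_n) = {e, r^(n/2)}: the 180° rotation r^20 commutes with every reflection and rotation

Z(D_40) = {e, r^20}


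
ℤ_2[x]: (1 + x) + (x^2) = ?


Add coefficients mod 2:
x^0: 1 + 0 = 1 (mod 2)
x^1: 1 + 0 = 1 (mod 2)
x^2: 0 + 1 = 1 (mod 2)
Result: 1 + x + x^2

f + g = 1 + x + x^2


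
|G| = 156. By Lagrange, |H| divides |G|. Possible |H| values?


Lagrange's theorem: |H| divides |G|
|G| = 156
Divisors of 156: 1, 2, 3, 4, 6, 12, 13, 26, 39, 52, 78, 156

Possible subgroup orders: {1, 2, 3, 4, 6, 12, 13, 26, 39, 52, 78, 156}


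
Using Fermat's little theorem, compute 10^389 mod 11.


Fermat's little theorem: if p is prime and gcd(a,p)=1, then a^(p-1) ≡ 1 (mod p)
p = 11 is prime, gcd(10,11) = 1
Reduce exponent: 389 mod 10 = 9
So 10^389 ≡ 10^9 (mod 11)
10^9 mod 11 = 10

10^389 ≡ 10 (mod 11)


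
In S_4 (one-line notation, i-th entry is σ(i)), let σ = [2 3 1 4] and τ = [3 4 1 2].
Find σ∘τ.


σ∘τ: apply τ first, then σ
1 →τ 3 →σ 1
2 →τ 4 →σ 4
3 →τ 1 →σ 2
4 →τ 2 →σ 3

σ∘τ = [1 4 2 3]


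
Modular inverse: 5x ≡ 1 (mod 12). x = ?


Use the extended Euclidean algorithm to write 1 = 5·s + 12·t; then s mod 12 is the inverse.
Euclidean algorithm:
  5 = 0·12 + 5
  12 = 2·5 + 2
  5 = 2·2 + 1
  2 = 2·1 + 0
gcd(5,12) = 1
Back-substitution gives: 5·(5) + 12·(-2) = 1
So 5⁻¹ ≡ 5 ≡ 5 (mod 12)
Check: 5 × 5 = 25 ≡ 1 (mod 12) ✓

5⁻¹ ≡ 5 (mod 12)


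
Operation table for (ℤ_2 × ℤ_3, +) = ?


Elements: {(0,0), (0,1), (0,2), (1,0), (1,1), (1,2)}
Operation: componentwise addition mod (2, 3)
Entry (a, b) = ((a₁+b₁) mod 2, (a₂+b₂) mod 3)

Cayley table:
      | (0,0) | (0,1) | (0,2) | (1,0) | (1,1) | (1,2)
(0,0) | (0,0) | (0,1) | (0,2) | (1,0) | (1,1) | (1,2)
(0,1) | (0,1) | (0,2) | (0,0) | (1,1) | (1,2) | (1,0)
(0,2) | (0,2) | (0,0) | (0,1) | (1,2) | (1,0) | (1,1)
(1,0) | (1,0) | (1,1) | (1,2) | (0,0) | (0,1) | (0,2)
(1,1) | (1,1) | (1,2) | (1,0) | (0,1) | (0,2) | (0,0)
(1,2) | (1,2) | (1,0) | (1,1) | (0,2) | (0,0) | (0,1)


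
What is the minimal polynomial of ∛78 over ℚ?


∛78 satisfies x³ - 78 = 0, irreducible over ℚ (no rational root; 78 is not a perfect cube)

Minimal polynomial: x³ - 78


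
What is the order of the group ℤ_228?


ℤ_n has n elements.

|ℤ_228| = 228


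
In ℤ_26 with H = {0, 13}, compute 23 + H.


23 + H = {23 + h (mod 26) : h ∈ H}
23+0=23, 23+13=10
23 + H = {10, 23} = 10 + H

23 + H = {10, 23}


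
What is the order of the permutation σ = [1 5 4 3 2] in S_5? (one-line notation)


Cycle decomposition: (2 5) (3 4)
Cycle lengths: 2, 2
Order = lcm(2, 2) = 2

ord(σ) = 2


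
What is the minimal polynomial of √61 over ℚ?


√61 satisfies x² - 61 = 0, irreducible over ℚ since 61 is squarefree

Minimal polynomial: x² - 61


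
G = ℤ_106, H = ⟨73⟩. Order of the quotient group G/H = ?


|⟨73⟩| = n / gcd(73, 106) = 106 / 1 = 106
H is normal (ℤ_106 is abelian).
|G/H| = |G| / |H| = 106 / 106 = 1

|G/H| = 1


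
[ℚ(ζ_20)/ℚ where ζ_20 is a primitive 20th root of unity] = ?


[ℚ(ζ_n):ℚ] = deg Φ_n(x) = φ(n). Here φ(20) = 8

[ℚ(ζ_20)/ℚ where ζ_20 is a primitive 20th root of unity] = 8


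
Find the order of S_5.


|S_n| = n! (number of permutations of n symbols)
|S_5| = 5! = 120

|S_5| = 120


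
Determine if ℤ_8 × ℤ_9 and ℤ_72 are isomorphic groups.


Comparing ℤ_8 × ℤ_9 and ℤ_72:
gcd(8,9) = 1, so ℤ_8 × ℤ_9 ≅ ℤ_72 (CRT)

Yes, ℤ_8 × ℤ_9 ≅ ℤ_72


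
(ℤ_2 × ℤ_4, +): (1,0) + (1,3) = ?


Operation: componentwise addition mod (2, 4)
(1,0) + (1,3) = ((a₁+b₁) mod 2, (a₂+b₂) mod 4) with a = (1,0), b = (1,3)

(1,0) + (1,3) = (0,3)


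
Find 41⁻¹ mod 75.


Use the extended Euclidean algorithm to write 1 = 41·s + 75·t; then s mod 75 is the inverse.
Euclidean algorithm:
  41 = 0·75 + 41
  75 = 1·41 + 34
  41 = 1·34 + 7
  34 = 4·7 + 6
  7 = 1·6 + 1
  6 = 6·1 + 0
gcd(41,75) = 1
Back-substitution gives: 41·(11) + 75·(-6) = 1
So 41⁻¹ ≡ 11 ≡ 11 (mod 75)
Check: 41 × 11 = 451 ≡ 1 (mod 75) ✓

41⁻¹ ≡ 11 (mod 75)


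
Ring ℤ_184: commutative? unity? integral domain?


ℤ_184 is a commutative ring with unity 1; 184 = 2×92 is composite, so 2·92 ≡ 0 gives zero divisors (not an integral domain)
Commutative: Yes
Integral domain: No
Has unity: Yes

ℤ_184: Commutative=Yes, Unity=Yes


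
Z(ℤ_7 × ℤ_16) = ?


Z(G) = {g ∈ G | gx = xg for all x ∈ G}
Direct product of abelian groups is abelian, so Z(G) = G

Z(ℤ_7 × ℤ_16) = ℤ_7 × ℤ_16


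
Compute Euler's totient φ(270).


Factor n: 270 = 2 × 3^3 × 5
φ(n) = n · ∏(1 - 1/p) over distinct primes p | n
φ(270) = 270 · (1 - 1/2) · (1 - 1/3) · (1 - 1/5) = 72

φ(270) = 72


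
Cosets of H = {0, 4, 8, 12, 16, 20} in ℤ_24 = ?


H = {0, 4, 8, 12, 16, 20}, |H| = 6
Number of cosets = |G|/|H| = 24/6 = 4
0 + H = {0, 4, 8, 12, 16, 20}
1 + H = {1, 5, 9, 13, 17, 21}
2 + H = {2, 6, 10, 14, 18, 22}
3 + H = {3, 7, 11, 15, 19, 23}

Cosets: 0+H={0,4,8,12,16,20}; 1+H={1,5,9,13,17,21}; 2+H={2,6,10,14,18,22}; 3+H={3,7,11,15,19,23}


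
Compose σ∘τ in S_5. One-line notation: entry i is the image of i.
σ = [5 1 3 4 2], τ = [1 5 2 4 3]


σ∘τ: apply τ first, then σ
1 →τ 1 →σ 5
2 →τ 5 →σ 2
3 →τ 2 →σ 1
4 →τ 4 →σ 4
5 →τ 3 →σ 3

σ∘τ = [5 2 1 4 3]


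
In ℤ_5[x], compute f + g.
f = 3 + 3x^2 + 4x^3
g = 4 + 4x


Add coefficients mod 5:
x^0: 3 + 4 = 2 (mod 5)
x^1: 0 + 4 = 4 (mod 5)
x^2: 3 + 0 = 3 (mod 5)
x^3: 4 + 0 = 4 (mod 5)
Result: 2 + 4x + 3x^2 + 4x^3

f + g = 2 + 4x + 3x^2 + 4x^3


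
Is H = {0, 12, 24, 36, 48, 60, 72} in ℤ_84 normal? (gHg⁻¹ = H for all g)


H = {0, 12, 24, 36, 48, 60, 72} in ℤ_84
ℤ_84 is abelian; every subgroup of an abelian group is normal

Yes, normal subgroup


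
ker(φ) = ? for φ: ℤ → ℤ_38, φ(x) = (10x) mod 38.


Kernel = preimage of identity
ker(φ) = {x ∈ ℤ : 10x ≡ 0 (mod 38)}. gcd(10,38) = 2, so 10x ≡ 0 (mod 38) ⟺ x ≡ 0 (mod 38/2 = 19). Hence ker(φ) = 19ℤ

ker(φ) = 19ℤ


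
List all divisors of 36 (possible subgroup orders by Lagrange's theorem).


Lagrange's theorem: |H| divides |G|
|G| = 36
Divisors of 36: 1, 2, 3, 4, 6, 9, 12, 18, 36

Possible subgroup orders: {1, 2, 3, 4, 6, 9, 12, 18, 36}


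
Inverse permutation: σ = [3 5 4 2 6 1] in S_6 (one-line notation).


To find σ⁻¹, swap domain and range:
σ(1) = 3 → σ⁻¹(3) = 1
σ(2) = 5 → σ⁻¹(5) = 2
σ(3) = 4 → σ⁻¹(4) = 3
σ(4) = 2 → σ⁻¹(2) = 4
σ(5) = 6 → σ⁻¹(6) = 5
σ(6) = 1 → σ⁻¹(1) = 6

σ⁻¹ = [6 4 1 3 2 5]


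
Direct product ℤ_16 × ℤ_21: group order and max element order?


|ℤ_16 × ℤ_21| = 16 × 21 = 336
Max element order = lcm(16,21) = 336
Cyclic? Yes (gcd=1)

|ℤ_16×ℤ_21| = 336, max element order = 336


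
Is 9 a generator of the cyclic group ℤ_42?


g generates ℤ_n iff gcd(g, n) = 1
gcd(9, 42) = 3
Since gcd = 3 ≠ 1, ⟨9⟩ has order 14 < 42, so 9 is not a generator.

No, 9 does not generate ℤ_42


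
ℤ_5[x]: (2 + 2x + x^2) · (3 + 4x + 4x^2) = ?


Expand and collect like terms; reduce coefficients mod 5:
x^0: 2·3 = 6 ≡ 1 (mod 5)
x^1: 2·4 + 2·3 = 14 ≡ 4 (mod 5)
x^2: 2·4 + 2·4 + 1·3 = 19 ≡ 4 (mod 5)
x^3: 2·4 + 1·4 = 12 ≡ 2 (mod 5)
x^4: 1·4 = 4 ≡ 4 (mod 5)
Result: 1 + 4x + 4x^2 + 2x^3 + 4x^4

f · g = 1 + 4x + 4x^2 + 2x^3 + 4x^4


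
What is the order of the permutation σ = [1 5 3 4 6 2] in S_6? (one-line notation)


Cycle decomposition: (2 5 6)
Cycle lengths: 3
Order = lcm(3) = 3

ord(σ) = 3


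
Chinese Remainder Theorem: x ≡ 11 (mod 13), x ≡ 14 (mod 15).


m₁ = 13, m₂ = 15, gcd = 1, so CRT applies. M = m₁·m₂ = 195
Let M₁ = M/m₁ = 15, M₂ = M/m₂ = 13
Find y₁ ≡ M₁⁻¹ (mod m₁): 15⁻¹ ≡ 7 (mod 13)
Find y₂ ≡ M₂⁻¹ (mod m₂): 13⁻¹ ≡ 7 (mod 15)
x = a₁·M₁·y₁ + a₂·M₂·y₂ = 11·15·7 + 14·13·7 = 2429
Reduce mod 195: x ≡ 89
Check: 89 mod 13 = 11 ✓, 89 mod 15 = 14 ✓

x ≡ 89 (mod 195)


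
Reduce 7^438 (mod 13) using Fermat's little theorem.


Fermat's little theorem: if p is prime and gcd(a,p)=1, then a^(p-1) ≡ 1 (mod p)
p = 13 is prime, gcd(7,13) = 1
Reduce exponent: 438 mod 12 = 6
So 7^438 ≡ 7^6 (mod 13)
7^6 mod 13 = 12

7^438 ≡ 12 (mod 13)


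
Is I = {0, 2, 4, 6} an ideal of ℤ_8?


Check ideal conditions for I = {0, 2, 4, 6} in ℤ_8:
(1) I is an additive subgroup? Yes
(2) For r ∈ ℤ_8 and a ∈ I: r·a ∈ I? Yes

Yes, I is an ideal of ℤ_8


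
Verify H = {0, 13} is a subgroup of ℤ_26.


Subgroup test for H = {0, 13} in (ℤ_26, +):
(1) 0 ∈ H? Yes
(2) Closure: for all a,b ∈ H, (a+b) mod 26 ∈ H? Yes
(3) Inverses: for all a ∈ H, -a mod 26 ∈ H? Yes

Yes, H is a subgroup of ℤ_26


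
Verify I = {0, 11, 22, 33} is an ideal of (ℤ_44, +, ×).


Check ideal conditions for I = {0, 11, 22, 33} in ℤ_44:
(1) I is an additive subgroup? Yes
(2) For r ∈ ℤ_44 and a ∈ I: r·a ∈ I? Yes

Yes, I is an ideal of ℤ_44


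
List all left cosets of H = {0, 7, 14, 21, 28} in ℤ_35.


H = {0, 7, 14, 21, 28}, |H| = 5
Number of cosets = |G|/|H| = 35/5 = 7
0 + H = {0, 7, 14, 21, 28}
1 + H = {1, 8, 15, 22, 29}
2 + H = {2, 9, 16, 23, 30}
3 + H = {3, 10, 17, 24, 31}
4 + H = {4, 11, 18, 25, 32}
5 + H = {5, 12, 19, 26, 33}
6 + H = {6, 13, 20, 27, 34}

Cosets: 0+H={0,7,14,21,28}; 1+H={1,8,15,22,29}; 2+H={2,9,16,23,30}; 3+H={3,10,17,24,31}; 4+H={4,11,18,25,32}; 5+H={5,12,19,26,33}; 6+H={6,13,20,27,34}


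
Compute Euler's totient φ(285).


Factor n: 285 = 3 × 5 × 19
φ(n) = n · ∏(1 - 1/p) over distinct primes p | n
φ(285) = 285 · (1 - 1/3) · (1 - 1/5) · (1 - 1/19) = 144

φ(285) = 144


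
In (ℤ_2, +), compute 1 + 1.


Operation: addition mod 2
1 + 1 = (a + b) mod 2 with a = 1, b = 1

1 + 1 = 0


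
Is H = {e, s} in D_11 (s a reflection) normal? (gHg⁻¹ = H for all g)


H = {e, s} in D_11 (s a reflection)
r·s·r⁻¹ = sr⁻² ≠ s for n ≥ 3, so {e, s} is not closed under conjugation

No, not a normal subgroup


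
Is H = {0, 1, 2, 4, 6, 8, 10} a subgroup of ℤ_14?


Subgroup test for H = {0, 1, 2, 4, 6, 8, 10} in (ℤ_14, +):
(1) 0 ∈ H? Yes
(2) Closure: for all a,b ∈ H, (a+b) mod 14 ∈ H? No  [counterexample: 1 + 2 = 3 ∉ H]
(3) Inverses: for all a ∈ H, -a mod 14 ∈ H? No

No, H is not a subgroup of ℤ_14


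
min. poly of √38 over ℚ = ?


√38 satisfies x² - 38 = 0, irreducible over ℚ since 38 is squarefree

Minimal polynomial: x² - 38


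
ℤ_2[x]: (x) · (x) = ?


Expand and collect like terms; reduce coefficients mod 2:
x^0: 0·0 = 0 ≡ 0 (mod 2)
x^1: 0·1 + 1·0 = 0 ≡ 0 (mod 2)
x^2: 1·1 = 1 ≡ 1 (mod 2)
Result: x^2

f · g = x^2


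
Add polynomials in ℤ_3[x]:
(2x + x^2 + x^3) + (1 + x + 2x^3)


Add coefficients mod 3:
x^0: 0 + 1 = 1 (mod 3)
x^1: 2 + 1 = 0 (mod 3)
x^2: 1 + 0 = 1 (mod 3)
x^3: 1 + 2 = 0 (mod 3)
Result: 1 + x^2

f + g = 1 + x^2


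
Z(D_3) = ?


Z(G) = {g ∈ G | gx = xg for all x ∈ G}
For odd n, Z(D_n) = {e}: no nontrivial rotation commutes with all reflections

Z(D_3) = {e}


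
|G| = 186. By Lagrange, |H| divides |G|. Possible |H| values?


Lagrange's theorem: |H| divides |G|
|G| = 186
Divisors of 186: 1, 2, 3, 6, 31, 62, 93, 186

Possible subgroup orders: {1, 2, 3, 6, 31, 62, 93, 186}


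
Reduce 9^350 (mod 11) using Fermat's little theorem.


Fermat's little theorem: if p is prime and gcd(a,p)=1, then a^(p-1) ≡ 1 (mod p)
p = 11 is prime, gcd(9,11) = 1
Reduce exponent: 350 mod 10 = 0
So 9^350 ≡ 9^0 (mod 11)
9^0 = 1

9^350 ≡ 1 (mod 11)


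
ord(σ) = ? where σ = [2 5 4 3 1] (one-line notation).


Cycle decomposition: (1 2 5) (3 4)
Cycle lengths: 3, 2
Order = lcm(3, 2) = 6

ord(σ) = 6


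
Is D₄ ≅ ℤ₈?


Comparing D₄ and ℤ₈:
D₄ is non-abelian, ℤ₈ is abelian

No, D₄ ≇ ℤ₈


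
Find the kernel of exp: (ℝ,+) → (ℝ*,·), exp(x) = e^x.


Kernel = preimage of identity
ker(exp) = {x ∈ ℝ | e^x = 1} = {0}

ker(exp) = {0}


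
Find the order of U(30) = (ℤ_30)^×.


U(n) is the group of units mod n; |U(n)| = φ(n)
|U(30)| = φ(30) = 8

|U(30) = (ℤ_30)^×| = 8


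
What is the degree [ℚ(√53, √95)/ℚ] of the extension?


[ℚ(√53,√95):ℚ] = [ℚ(√53,√95):ℚ(√53)]·[ℚ(√53):ℚ] = 2·2 = 4

[ℚ(√53, √95)/ℚ] = 4


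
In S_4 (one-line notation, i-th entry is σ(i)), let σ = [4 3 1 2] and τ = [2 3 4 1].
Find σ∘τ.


σ∘τ: apply τ first, then σ
1 →τ 2 →σ 3
2 →τ 3 →σ 1
3 →τ 4 →σ 2
4 →τ 1 →σ 4

σ∘τ = [3 1 2 4]


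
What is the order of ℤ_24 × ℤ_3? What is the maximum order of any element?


|ℤ_24 × ℤ_3| = 24 × 3 = 72
Max element order = lcm(24,3) = 24
Cyclic? No (gcd=3)

|ℤ_24×ℤ_3| = 72, max element order = 24


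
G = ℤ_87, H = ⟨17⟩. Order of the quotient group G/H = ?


|⟨17⟩| = n / gcd(17, 87) = 87 / 1 = 87
H is normal (ℤ_87 is abelian).
|G/H| = |G| / |H| = 87 / 87 = 1

|G/H| = 1


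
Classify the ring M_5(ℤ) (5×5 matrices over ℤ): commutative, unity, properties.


Matrix multiplication is non-commutative for n ≥ 2; the identity matrix I is the unity; singular matrices give zero divisors, so not an integral domain
Commutative: No
Integral domain: No
Has unity: Yes

M_5(ℤ) (5×5 matrices over ℤ): Commutative=No, Unity=Yes


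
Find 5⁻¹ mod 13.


Use the extended Euclidean algorithm to write 1 = 5·s + 13·t; then s mod 13 is the inverse.
Euclidean algorithm:
  5 = 0·13 + 5
  13 = 2·5 + 3
  5 = 1·3 + 2
  3 = 1·2 + 1
  2 = 2·1 + 0
gcd(5,13) = 1
Back-substitution gives: 5·(-5) + 13·(2) = 1
So 5⁻¹ ≡ -5 ≡ 8 (mod 13)
Check: 5 × 8 = 40 ≡ 1 (mod 13) ✓

5⁻¹ ≡ 8 (mod 13)


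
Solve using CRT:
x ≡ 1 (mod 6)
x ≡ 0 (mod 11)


m₁ = 6, m₂ = 11, gcd = 1, so CRT applies. M = m₁·m₂ = 66
Let M₁ = M/m₁ = 11, M₂ = M/m₂ = 6
Find y₁ ≡ M₁⁻¹ (mod m₁): 11⁻¹ ≡ 5 (mod 6)
Find y₂ ≡ M₂⁻¹ (mod m₂): 6⁻¹ ≡ 2 (mod 11)
x = a₁·M₁·y₁ + a₂·M₂·y₂ = 1·11·5 + 0·6·2 = 55
Reduce mod 66: x ≡ 55
Check: 55 mod 6 = 1 ✓, 55 mod 11 = 0 ✓

x ≡ 55 (mod 66)


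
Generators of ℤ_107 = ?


g generates ℤ_n iff gcd(g,n) = 1
Prime factors of 107: 107
Generators are g ∈ {1,...,106} not divisible by any of these primes.
Generators: {1, 2, 3, 4, 5, 6, 7, 8, 9, 10, 11, 12, 13, 14, 15, 16, 17, 18, 19, 20, 21, 22, 23, 24, 25, 26, 27, 28, 29, 30, 31, 32, 33, 34, 35, 36, 37, 38, 39, 40, 41, 42, 43, 44, 45, 46, 47, 48, 49, 50, 51, 52, 53, 54, 55, 56, 57, 58, 59, 60, 61, 62, 63, 64, 65, 66, 67, 68, 69, 70, 71, 72, 73, 74, 75, 76, 77, 78, 79, 80, 81, 82, 83, 84, 85, 86, 87, 88, 89, 90, 91, 92, 93, 94, 95, 96, 97, 98, 99, 100, 101, 102, 103, 104, 105, 106}
Number of generators = φ(107) = 106

Generators of ℤ_107 = {1, 2, 3, 4, 5, 6, 7, 8, 9, 10, 11, 12, 13, 14, 15, 16, 17, 18, 19, 20, 21, 22, 23, 24, 25, 26, 27, 28, 29, 30, 31, 32, 33, 34, 35, 36, 37, 38, 39, 40, 41, 42, 43, 44, 45, 46, 47, 48, 49, 50, 51, 52, 53, 54, 55, 56, 57, 58, 59, 60, 61, 62, 63, 64, 65, 66, 67, 68, 69, 70, 71, 72, 73, 74, 75, 76, 77, 78, 79, 80, 81, 82, 83, 84, 85, 86, 87, 88, 89, 90, 91, 92, 93, 94, 95, 96, 97, 98, 99, 100, 101, 102, 103, 104, 105, 106}
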